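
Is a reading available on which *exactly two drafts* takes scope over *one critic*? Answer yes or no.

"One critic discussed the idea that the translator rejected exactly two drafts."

No

The DP *exactly two drafts* is contained in the complex NP *the idea that the translator rejected exactly two drafts*.
The Complex NP Constraint bars QR out of the complement clause of a noun.
*exactly two drafts* is confined to the island and cannot take scope over *one critic*.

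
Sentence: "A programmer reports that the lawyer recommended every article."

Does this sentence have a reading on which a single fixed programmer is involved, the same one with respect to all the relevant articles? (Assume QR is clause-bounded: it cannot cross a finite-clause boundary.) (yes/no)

Yes

That reading corresponds to *a programmer* > *every article*.
That is the surface-scope ordering, which is always one of the available readings — island constraints only ever restrict inverse scope.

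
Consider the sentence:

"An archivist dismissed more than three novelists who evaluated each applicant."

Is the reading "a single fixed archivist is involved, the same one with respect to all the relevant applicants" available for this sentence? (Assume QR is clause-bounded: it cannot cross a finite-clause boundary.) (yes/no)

Yes

That reading corresponds to *an archivist* > *each applicant*.
That is the surface-scope ordering, which is always one of the available readings — island constraints only ever restrict inverse scope.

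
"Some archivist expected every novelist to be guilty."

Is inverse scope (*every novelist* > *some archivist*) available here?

*every novelist* is an ECM subject; ECM complements are not islands, and the embedded quantifier may take matrix scope.
Clause-internal QR can adjoin the lower DP above the subject, yielding the inverse reading.

Yes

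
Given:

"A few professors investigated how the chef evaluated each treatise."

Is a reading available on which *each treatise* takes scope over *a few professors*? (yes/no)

The target quantifier *each treatise* is part of the embedded question *how the chef evaluated each treatise*.
Embedded wh-clauses are opaque for QR, so the quantifier stays inside the question.
So the wide-scope reading for *each treatise* is blocked.

No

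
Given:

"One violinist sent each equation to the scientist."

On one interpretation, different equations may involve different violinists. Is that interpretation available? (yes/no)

Yes

The paraphrase describes the scope ordering *each equation* > *one violinist*.
*each equation* is the matrix object and *one violinist* the matrix subject; the two are clausemates.
Ordinary QR to a clause-peripheral position gives the wide-scope LF for the lower DP.
So *each equation* > *one violinist* is among the available readings.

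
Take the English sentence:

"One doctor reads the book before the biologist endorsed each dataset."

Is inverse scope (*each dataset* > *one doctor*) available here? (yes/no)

Structurally, *each dataset* is inside the adjunct clause *before the biologist endorsed each dataset*.
Adjunct clauses are scope islands: a quantifier inside an adjunct cannot raise into the matrix clause.
*each dataset* is confined to the island and cannot take scope over *one doctor*.

No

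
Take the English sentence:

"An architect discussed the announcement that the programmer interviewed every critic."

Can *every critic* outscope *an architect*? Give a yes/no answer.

No

The target quantifier *every critic* is part of the complex NP *the announcement that the programmer interviewed every critic*.
Since the clause is the complement of a nominal head, the CNPC blocks scope extraction.
So *every critic* cannot raise to a position above *an architect*.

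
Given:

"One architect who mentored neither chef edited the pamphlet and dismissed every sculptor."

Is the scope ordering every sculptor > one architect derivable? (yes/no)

No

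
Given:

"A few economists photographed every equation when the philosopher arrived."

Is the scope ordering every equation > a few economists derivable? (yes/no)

Yes

*every equation* is a matrix argument; the adjunct is an island but the target quantifier is outside it.
Ordinary QR to a clause-peripheral position gives the wide-scope LF for the lower DP.
The sentence is scopally ambiguous between *a few economists* > *every equation* and *every equation* > *a few economists*.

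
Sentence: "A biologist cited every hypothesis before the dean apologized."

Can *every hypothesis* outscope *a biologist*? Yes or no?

Yes

Neither queried DP is inside the adjunct, so the adjunct-island constraint does not apply.
No island intervenes, so both surface and inverse scope are derivable.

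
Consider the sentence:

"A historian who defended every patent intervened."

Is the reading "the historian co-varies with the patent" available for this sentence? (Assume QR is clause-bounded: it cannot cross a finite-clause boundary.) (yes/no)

That reading corresponds to *every patent* > *a historian*.
*every patent* sits inside the relative clause *who defended every patent*.
Relative clauses block scope extraction: QR cannot target a position outside the modified NP.
*every patent* > *a historian* would require crossing that boundary, which is illicit.

No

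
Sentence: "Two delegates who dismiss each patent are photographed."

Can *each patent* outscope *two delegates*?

*each patent* sits inside the relative clause *who dismiss each patent*.
Quantifiers inside a relative clause are trapped there; the RC boundary blocks QR.
*each patent* > *two delegates* would require crossing that boundary, which is illicit.

No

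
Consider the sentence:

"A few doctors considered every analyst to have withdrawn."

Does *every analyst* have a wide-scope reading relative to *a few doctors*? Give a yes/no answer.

Yes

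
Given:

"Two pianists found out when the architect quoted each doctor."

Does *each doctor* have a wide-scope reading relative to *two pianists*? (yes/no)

*each doctor* sits inside the embedded question *when the architect quoted each doctor*.
QR across an interrogative CP boundary is ruled out as a wh-island violation.
So the wide-scope reading for *each doctor* is blocked.

No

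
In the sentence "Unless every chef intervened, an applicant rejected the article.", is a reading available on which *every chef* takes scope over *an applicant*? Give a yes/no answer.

The DP *every chef* is contained in the adjunct clause *unless every chef intervened*.
Adjuncts are opaque for quantifier raising; a quantifier in an adjunct stays inside it.
So the wide-scope reading for *every chef* is blocked.

No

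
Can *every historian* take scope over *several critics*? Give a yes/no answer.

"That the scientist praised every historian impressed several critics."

*every historian* is embedded in the sentential subject *that the scientist praised every historian*.
Clausal subjects are scope islands; QR from inside the subject into the matrix is barred.
The ordering *every historian* > *several critics* is therefore underivable.

No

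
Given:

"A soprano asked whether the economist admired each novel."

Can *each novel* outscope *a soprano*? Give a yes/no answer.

The DP *each novel* is contained in the embedded question *whether the economist admired each novel*.
QR across an interrogative CP boundary is ruled out as a wh-island violation.
*each novel* is confined to the island and cannot take scope over *a soprano*.

No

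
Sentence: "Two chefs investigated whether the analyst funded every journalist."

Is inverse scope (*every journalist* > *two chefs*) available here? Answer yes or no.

The DP *every journalist* is contained in the embedded question *whether the analyst funded every journalist*.
An indirect question is a wh-island; the filled [Spec,CP] blocks QR across the CP edge.
So *every journalist* cannot raise to a position above *two chefs*.

No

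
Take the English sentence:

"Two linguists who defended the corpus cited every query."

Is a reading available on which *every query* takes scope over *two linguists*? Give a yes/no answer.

Yes

Although the sentence contains a relative clause (*who defended the corpus*), *every query* is outside it, in the matrix VP.
With no island boundary between them, the object can take inverse scope over the subject via ordinary QR within the clause.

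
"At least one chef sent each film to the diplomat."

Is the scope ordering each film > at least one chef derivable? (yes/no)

*each film* and *at least one chef* are in the same minimal clause.
With no island boundary between them, the object can take inverse scope over the subject via ordinary QR within the clause.
So *each film* > *at least one chef* is among the available readings.

Yes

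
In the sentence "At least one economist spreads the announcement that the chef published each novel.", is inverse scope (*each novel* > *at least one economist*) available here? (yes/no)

The DP *each novel* is contained in the complex NP *the announcement that the chef published each novel*.
The Complex NP Constraint bars QR out of the complement clause of a noun.
So *each novel* cannot raise high enough to outscope *at least one economist*; only the surface ordering *at least one economist* > *each novel* is available.
(Only the surface reading survives: one fixed economist with respect to all the relevant novels.)

No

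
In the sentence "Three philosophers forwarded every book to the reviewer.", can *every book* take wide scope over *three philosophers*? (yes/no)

Yes

Both DPs are arguments of the same predicate; there is no clause or island boundary between them.
Nothing blocks QR of the lower DP to a position above the higher one, so inverse scope is available.
Both orderings are possible: *three philosophers* > *every book* and *every book* > *three philosophers*.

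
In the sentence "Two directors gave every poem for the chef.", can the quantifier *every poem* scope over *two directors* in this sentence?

Both DPs are arguments of the same predicate; there is no clause or island boundary between them.
No island intervenes, so both surface and inverse scope are derivable.

Yes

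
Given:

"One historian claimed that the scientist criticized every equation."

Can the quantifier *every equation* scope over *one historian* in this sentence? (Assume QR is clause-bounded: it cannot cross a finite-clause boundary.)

*every equation* is embedded in the finite complement clause *that the scientist criticized every equation*.
With QR restricted to its own tensed clause, the embedded quantifier cannot reach a matrix scope position.
Hence only narrow scope for *every equation* (under *one historian*) survives.

No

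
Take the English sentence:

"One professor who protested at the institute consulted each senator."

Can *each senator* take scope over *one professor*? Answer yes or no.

The RC *who protested at the institute* is an island, but *each senator* is not inside it — it is the matrix object, a clausemate of *one professor*.
With no island boundary between them, the object can take inverse scope over the subject via ordinary QR within the clause.
So *each senator* > *one professor* is among the available readings.

Yes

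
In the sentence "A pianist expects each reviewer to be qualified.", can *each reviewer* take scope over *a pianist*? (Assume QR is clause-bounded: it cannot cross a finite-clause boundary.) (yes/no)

The ECM infinitive is scope-transparent — *each reviewer* is free to raise above *a pianist*.
Clause-internal QR can adjoin the lower DP above the subject, yielding the inverse reading.
Both orderings are possible: *a pianist* > *each reviewer* and *each reviewer* > *a pianist*.

Yes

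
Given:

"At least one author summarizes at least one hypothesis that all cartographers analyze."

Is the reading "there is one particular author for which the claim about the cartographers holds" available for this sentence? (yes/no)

That reading corresponds to *at least one author* > *all cartographers*.
Nothing needs to raise for *at least one author* > *all cartographers*, so no island constraint is at stake.

Yes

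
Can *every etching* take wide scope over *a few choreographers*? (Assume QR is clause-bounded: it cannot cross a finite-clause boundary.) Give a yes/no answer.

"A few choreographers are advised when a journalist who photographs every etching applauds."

No

The target quantifier *every etching* is part of the relative clause *who photographs every etching*, which is itself inside the adjunct *when a journalist who photographs every etching applauds*.
Two island boundaries intervene — the relative clause and the adjunct. Either alone would block QR.
So *every etching* cannot raise to a position above *a few choreographers*.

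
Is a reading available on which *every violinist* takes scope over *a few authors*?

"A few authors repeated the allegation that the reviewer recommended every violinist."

No

*every violinist* sits inside the complex NP *the allegation that the reviewer recommended every violinist*.
The Complex NP Constraint bars QR out of the complement clause of a noun.
Hence only narrow scope for *every violinist* (under *a few authors*) survives.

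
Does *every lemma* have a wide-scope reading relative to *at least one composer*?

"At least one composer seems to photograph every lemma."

Yes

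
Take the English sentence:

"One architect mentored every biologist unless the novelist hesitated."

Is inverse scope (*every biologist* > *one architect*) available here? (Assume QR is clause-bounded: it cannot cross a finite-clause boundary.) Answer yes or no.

Yes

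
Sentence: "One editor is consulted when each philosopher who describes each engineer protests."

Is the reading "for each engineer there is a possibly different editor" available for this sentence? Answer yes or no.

The paraphrase describes the scope ordering *each engineer* > *one editor*.
*each engineer* occurs within the relative clause *who describes each engineer*, which is itself inside the adjunct *when each philosopher who describes each engineer protests*.
The quantifier would have to escape first the RC and then the adjunct — two independent island violations.
Hence only narrow scope for *each engineer* (under *one editor*) survives.

No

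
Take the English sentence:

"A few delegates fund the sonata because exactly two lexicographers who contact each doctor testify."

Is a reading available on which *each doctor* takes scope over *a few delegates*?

No

The target quantifier *each doctor* is part of the relative clause *who contact each doctor*, which is itself inside the adjunct *because exactly two lexicographers who contact each doctor testify*.
Nested islands: the RC island is itself inside an adjunct island, so wide scope is doubly excluded.
So *each doctor* cannot raise high enough to outscope *a few delegates*; only the surface ordering *a few delegates* > *each doctor* is available.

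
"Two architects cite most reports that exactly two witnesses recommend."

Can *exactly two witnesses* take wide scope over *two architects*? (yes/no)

No

*exactly two witnesses* sits inside the relative clause *that exactly two witnesses recommend* modifying *most reports*.
QR out of a relative clause is ruled out by the relative-clause island constraint.
There is no licit LF on which *exactly two witnesses* c-commands *two architects*.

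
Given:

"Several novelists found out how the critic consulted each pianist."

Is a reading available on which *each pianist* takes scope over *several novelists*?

The DP *each pianist* is contained in the embedded question *how the critic consulted each pianist*.
QR across an interrogative CP boundary is ruled out as a wh-island violation.
So *each pianist* cannot raise high enough to outscope *several novelists*; only the surface ordering *several novelists* > *each pianist* is available.

No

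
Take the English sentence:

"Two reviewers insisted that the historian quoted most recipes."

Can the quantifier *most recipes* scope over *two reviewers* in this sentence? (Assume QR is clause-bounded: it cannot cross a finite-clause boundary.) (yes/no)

The target quantifier *most recipes* is part of the finite complement clause *that the historian quoted most recipes*.
Finite CP is the ceiling for QR here, by assumption.
*most recipes* is confined to the island and cannot take scope over *two reviewers*.

No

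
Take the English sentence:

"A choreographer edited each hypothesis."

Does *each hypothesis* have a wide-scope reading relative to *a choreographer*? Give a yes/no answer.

*each hypothesis* is the matrix object and *a choreographer* the matrix subject; the two are clausemates.
Ordinary QR to a clause-peripheral position gives the wide-scope LF for the lower DP.
The sentence is scopally ambiguous between *a choreographer* > *each hypothesis* and *each hypothesis* > *a choreographer*.

Yes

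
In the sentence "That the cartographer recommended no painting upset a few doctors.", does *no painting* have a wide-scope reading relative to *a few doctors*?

The target quantifier *no painting* is part of the sentential subject *that the cartographer recommended no painting*.
Sentential subjects are islands: a quantifier inside the subject clause cannot raise over the matrix predicate.
The ordering *no painting* > *a few doctors* is therefore underivable.

No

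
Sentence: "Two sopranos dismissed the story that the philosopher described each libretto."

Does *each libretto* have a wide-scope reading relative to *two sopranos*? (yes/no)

No

The target quantifier *each libretto* is part of the complex NP *the story that the philosopher described each libretto*.
Noun-complement clauses are scope islands (the Complex NP Constraint): a quantifier inside one cannot scope into the matrix.
Hence only narrow scope for *each libretto* (under *two sopranos*) survives.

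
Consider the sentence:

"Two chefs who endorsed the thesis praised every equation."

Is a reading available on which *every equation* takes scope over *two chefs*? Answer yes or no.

The relative clause *who endorsed the thesis* modifies *two chefs*, but *every equation* is not inside that relative clause — it is an argument of the matrix verb.
Since no island is crossed, the inverse ordering is licensed alongside surface scope.
The sentence is scopally ambiguous between *two chefs* > *every equation* and *every equation* > *two chefs*.

Yes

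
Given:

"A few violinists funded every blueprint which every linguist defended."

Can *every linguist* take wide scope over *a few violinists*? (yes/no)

No

*every linguist* sits inside the relative clause *which every linguist defended* modifying *every blueprint*.
Quantifiers inside a relative clause are trapped there; the RC boundary blocks QR.
Hence only narrow scope for *every linguist* (under *a few violinists*) survives.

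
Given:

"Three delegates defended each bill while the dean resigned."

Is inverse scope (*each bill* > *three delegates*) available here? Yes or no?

*each bill* is a matrix argument; the adjunct is an island but the target quantifier is outside it.
Nothing blocks QR of the lower DP to a position above the higher one, so inverse scope is available.
So *each bill* > *three delegates* is among the available readings.

Yes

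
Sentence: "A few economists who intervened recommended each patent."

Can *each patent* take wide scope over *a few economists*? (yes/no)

The relative clause *who intervened* modifies *a few economists*, but *each patent* is not inside that relative clause — it is an argument of the matrix verb.
Nothing blocks QR of the lower DP to a position above the higher one, so inverse scope is available.
The sentence is scopally ambiguous between *a few economists* > *each patent* and *each patent* > *a few economists*.

Yes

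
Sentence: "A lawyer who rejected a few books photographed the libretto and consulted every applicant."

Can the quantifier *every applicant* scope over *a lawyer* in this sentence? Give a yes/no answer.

No

The target quantifier *every applicant* is part of one conjunct of the coordinate structure (*consulted every applicant*).
QR out of a conjunct would have to apply non-ATB, which the CSC forbids.
So *every applicant* cannot raise high enough to outscope *a lawyer*; only the surface ordering *a lawyer* > *every applicant* is available.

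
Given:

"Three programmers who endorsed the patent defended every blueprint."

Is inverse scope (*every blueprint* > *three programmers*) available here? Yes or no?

*every blueprint* sits in the matrix clause, not in the relative clause on *three programmers*.
No island intervenes, so both surface and inverse scope are derivable.

Yes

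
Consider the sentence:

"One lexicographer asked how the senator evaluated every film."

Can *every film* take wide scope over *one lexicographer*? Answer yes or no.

The target quantifier *every film* is part of the embedded question *how the senator evaluated every film*.
An indirect question is a wh-island; the filled [Spec,CP] blocks QR across the CP edge.
*every film* > *one lexicographer* would require crossing that boundary, which is illicit.

No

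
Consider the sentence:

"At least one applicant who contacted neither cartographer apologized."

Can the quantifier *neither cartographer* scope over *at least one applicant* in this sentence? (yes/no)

No

The target quantifier *neither cartographer* is part of the relative clause *who contacted neither cartographer*.
Relative clauses block scope extraction: QR cannot target a position outside the modified NP.
So the wide-scope reading for *neither cartographer* is blocked.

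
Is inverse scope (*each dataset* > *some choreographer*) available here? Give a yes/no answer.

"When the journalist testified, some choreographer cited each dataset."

The adjunct clause does not contain *each dataset*, which is the matrix object.
Nothing blocks QR of the lower DP to a position above the higher one, so inverse scope is available.
Both orderings are possible: *some choreographer* > *each dataset* and *each dataset* > *some choreographer*.

Yes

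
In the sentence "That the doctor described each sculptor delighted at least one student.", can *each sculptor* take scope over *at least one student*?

No

*each sculptor* is embedded in the sentential subject *that the doctor described each sculptor*.
The subject-island constraint blocks QR out of a clausal subject.
*each sculptor* is confined to the island and cannot take scope over *at least one student*.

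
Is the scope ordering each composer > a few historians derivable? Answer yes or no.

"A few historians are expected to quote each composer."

Yes

*each composer* is inside a raising infinitive, which is transparent to QR (no CP barrier), so it behaves as a matrix argument.
No island intervenes, so both surface and inverse scope are derivable.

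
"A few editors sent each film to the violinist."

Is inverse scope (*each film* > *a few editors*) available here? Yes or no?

*each film* and *a few editors* are in the same minimal clause.
Clause-internal QR can adjoin the lower DP above the subject, yielding the inverse reading.

Yes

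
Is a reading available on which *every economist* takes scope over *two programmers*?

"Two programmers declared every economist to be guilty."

Yes

The ECM infinitive is scope-transparent — *every economist* is free to raise above *two programmers*.
With no island boundary between them, the object can take inverse scope over the subject via ordinary QR within the clause.
Both orderings are possible: *two programmers* > *every economist* and *every economist* > *two programmers*.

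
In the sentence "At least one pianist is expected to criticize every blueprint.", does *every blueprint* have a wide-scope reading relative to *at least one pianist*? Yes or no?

*every blueprint* is inside a raising infinitive, which is transparent to QR (no CP barrier), so it behaves as a matrix argument.
Clause-internal QR can adjoin the lower DP above the subject, yielding the inverse reading.
So *every blueprint* > *at least one pianist* is among the available readings.

Yes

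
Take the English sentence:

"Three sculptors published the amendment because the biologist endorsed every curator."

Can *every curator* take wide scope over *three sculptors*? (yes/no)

Structurally, *every curator* is inside the adjunct clause *because the biologist endorsed every curator*.
Adverbial clauses are not L-marked, so they are barriers for QR — the quantifier cannot escape the adjunct.
Hence only narrow scope for *every curator* (under *three sculptors*) survives.

No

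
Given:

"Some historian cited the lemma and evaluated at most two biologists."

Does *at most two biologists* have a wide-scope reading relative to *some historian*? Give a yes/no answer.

The target quantifier *at most two biologists* is part of one conjunct of the coordinate structure (*evaluated at most two biologists*).
Asymmetric QR out of one conjunct violates the Coordinate Structure Constraint.
There is no licit LF on which *at most two biologists* c-commands *some historian*.

No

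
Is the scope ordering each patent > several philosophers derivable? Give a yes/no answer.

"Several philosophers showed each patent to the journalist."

Both DPs are arguments of the same predicate; there is no clause or island boundary between them.
Ordinary QR to a clause-peripheral position gives the wide-scope LF for the lower DP.

Yes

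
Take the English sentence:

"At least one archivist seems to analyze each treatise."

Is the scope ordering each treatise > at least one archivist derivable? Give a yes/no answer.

*each treatise* is the object of the infinitival complement of a raising predicate; raising infinitives are transparent for QR, so the two DPs are in effect clausemates.
Since no island is crossed, the inverse ordering is licensed alongside surface scope.

Yes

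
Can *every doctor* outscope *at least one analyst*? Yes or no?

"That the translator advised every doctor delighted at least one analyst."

No

The DP *every doctor* is contained in the sentential subject *that the translator advised every doctor*.
The subject-island constraint blocks QR out of a clausal subject.
So *every doctor* cannot raise to a position above *at least one analyst*.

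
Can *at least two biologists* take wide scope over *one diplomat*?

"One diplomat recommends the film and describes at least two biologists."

No

The target quantifier *at least two biologists* is part of one conjunct of the coordinate structure (*describes at least two biologists*).
A quantifier cannot raise out of one conjunct of a coordination across the whole coordinate structure — the CSC applies to QR.
There is no licit LF on which *at least two biologists* c-commands *one diplomat*.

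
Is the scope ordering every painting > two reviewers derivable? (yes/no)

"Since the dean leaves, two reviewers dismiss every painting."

Yes

Neither queried DP is inside the adjunct, so the adjunct-island constraint does not apply.
No island intervenes, so both surface and inverse scope are derivable.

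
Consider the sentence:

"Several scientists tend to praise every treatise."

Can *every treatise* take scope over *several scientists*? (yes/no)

Yes

*every treatise* is inside a raising infinitive, which is transparent to QR (no CP barrier), so it behaves as a matrix argument.
Ordinary QR to a clause-peripheral position gives the wide-scope LF for the lower DP.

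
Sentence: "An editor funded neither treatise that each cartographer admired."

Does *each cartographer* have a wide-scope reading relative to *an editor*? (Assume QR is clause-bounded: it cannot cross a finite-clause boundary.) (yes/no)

No

*each cartographer* sits inside the relative clause *that each cartographer admired* modifying *neither treatise*.
The relative clause forms an island for QR, so the quantifier is confined to the head noun's restrictor.
*each cartographer* > *an editor* would require crossing that boundary, which is illicit.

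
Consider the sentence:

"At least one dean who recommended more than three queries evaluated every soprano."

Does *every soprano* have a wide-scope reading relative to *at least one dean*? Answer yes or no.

Yes

*every soprano* is a matrix argument; only *at least one dean* is modified by the relative clause *who recommended more than three queries*, so the RC island is irrelevant to the target quantifier.
QR within a single clause is free, so the lower quantifier may take scope over the higher one.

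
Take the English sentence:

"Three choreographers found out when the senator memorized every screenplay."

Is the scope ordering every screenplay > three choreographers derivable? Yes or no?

The target quantifier *every screenplay* is part of the embedded question *when the senator memorized every screenplay*.
The wh-island constraint blocks QR out of an embedded interrogative.
Hence only narrow scope for *every screenplay* (under *three choreographers*) survives.

No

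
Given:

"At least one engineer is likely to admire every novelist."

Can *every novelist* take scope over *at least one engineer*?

Yes

Infinitival complements of raising predicates do not block QR; *every novelist* and *at least one engineer* are effectively clausemates.
Since no island is crossed, the inverse ordering is licensed alongside surface scope.
The sentence is scopally ambiguous between *at least one engineer* > *every novelist* and *every novelist* > *at least one engineer*.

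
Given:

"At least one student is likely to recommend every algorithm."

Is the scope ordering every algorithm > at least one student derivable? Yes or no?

The matrix predicate is a raising verb, whose infinitival complement is not a scope island — *every algorithm* can QR into the matrix clause.
Nothing blocks QR of the lower DP to a position above the higher one, so inverse scope is available.
Both orderings are possible: *at least one student* > *every algorithm* and *every algorithm* > *at least one student*.

Yes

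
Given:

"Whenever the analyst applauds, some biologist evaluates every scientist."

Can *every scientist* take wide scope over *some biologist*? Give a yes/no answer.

The adjunct clause does not contain *every scientist*, which is the matrix object.
No island intervenes, so both surface and inverse scope are derivable.
So *every scientist* > *some biologist* is among the available readings.

Yes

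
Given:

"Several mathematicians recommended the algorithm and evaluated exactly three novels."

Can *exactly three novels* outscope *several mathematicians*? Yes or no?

No

*exactly three novels* sits inside one conjunct of the coordinate structure (*evaluated exactly three novels*).
Coordinate structures are islands for non-across-the-board movement, QR included.
*exactly three novels* is confined to the island and cannot take scope over *several mathematicians*.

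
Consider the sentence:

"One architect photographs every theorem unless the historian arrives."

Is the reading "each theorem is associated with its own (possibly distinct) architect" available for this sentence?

Yes

That reading corresponds to *every theorem* > *one architect*.
The adjunct clause does not contain *every theorem*, which is the matrix object.
Nothing blocks QR of the lower DP to a position above the higher one, so inverse scope is available.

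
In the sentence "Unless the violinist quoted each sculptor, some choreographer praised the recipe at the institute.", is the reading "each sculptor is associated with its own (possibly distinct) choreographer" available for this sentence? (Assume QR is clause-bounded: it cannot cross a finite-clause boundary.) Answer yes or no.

The described interpretation is the *each sculptor* > *some choreographer* scoping.
The target quantifier *each sculptor* is part of the adjunct clause *unless the violinist quoted each sculptor*.
The adjunct-island constraint bars QR out of an adverbial clause.
*each sculptor* is confined to the island and cannot take scope over *some choreographer*.

No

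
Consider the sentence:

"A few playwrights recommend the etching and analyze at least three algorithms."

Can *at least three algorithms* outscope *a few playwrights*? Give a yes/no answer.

Structurally, *at least three algorithms* is inside one conjunct of the coordinate structure (*analyze at least three algorithms*).
A quantifier cannot raise out of one conjunct of a coordination across the whole coordinate structure — the CSC applies to QR.
Hence only narrow scope for *at least three algorithms* (under *a few playwrights*) survives.

No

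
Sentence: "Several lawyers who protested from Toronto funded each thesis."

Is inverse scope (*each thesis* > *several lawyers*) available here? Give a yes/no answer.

*each thesis* is a matrix argument; only *several lawyers* is modified by the relative clause *who protested from Toronto*, so the RC island is irrelevant to the target quantifier.
With no island boundary between them, the object can take inverse scope over the subject via ordinary QR within the clause.

Yes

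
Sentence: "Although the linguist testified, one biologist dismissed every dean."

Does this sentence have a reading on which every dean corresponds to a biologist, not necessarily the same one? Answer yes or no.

That reading corresponds to *every dean* > *one biologist*.
Although there is an adjunct clause, *every dean* is in the main clause, not inside the adjunct.
No island intervenes, so both surface and inverse scope are derivable.

Yes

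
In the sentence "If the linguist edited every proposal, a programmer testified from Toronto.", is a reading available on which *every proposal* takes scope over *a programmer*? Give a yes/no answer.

The DP *every proposal* is contained in the adjunct clause *if the linguist edited every proposal*.
Adverbial clauses are not L-marked, so they are barriers for QR — the quantifier cannot escape the adjunct.
So *every proposal* cannot raise to a position above *a programmer*.

No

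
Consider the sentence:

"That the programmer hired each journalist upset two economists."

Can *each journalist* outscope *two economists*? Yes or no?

No

The DP *each journalist* is contained in the sentential subject *that the programmer hired each journalist*.
The subject-island constraint blocks QR out of a clausal subject.
There is no licit LF on which *each journalist* c-commands *two economists*.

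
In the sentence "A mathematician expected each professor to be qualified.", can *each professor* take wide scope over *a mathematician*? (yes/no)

Yes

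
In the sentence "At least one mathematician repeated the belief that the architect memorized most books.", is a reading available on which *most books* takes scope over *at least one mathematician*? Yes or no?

No

*most books* occurs within the complex NP *the belief that the architect memorized most books*.
A that-clause complement to a noun is an island; QR cannot cross the NP boundary.
The inverse ordering *most books* > *at least one mathematician* is therefore underivable.
(Only the surface reading survives: one fixed mathematician with respect to all the relevant books.)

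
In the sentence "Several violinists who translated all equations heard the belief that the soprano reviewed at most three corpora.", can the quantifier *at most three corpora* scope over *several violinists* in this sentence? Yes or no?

No

*at most three corpora* sits inside the complex NP *the belief that the soprano reviewed at most three corpora*.
The Complex NP Constraint bars QR out of the complement clause of a noun.
So *at most three corpora* cannot raise to a position above *several violinists*.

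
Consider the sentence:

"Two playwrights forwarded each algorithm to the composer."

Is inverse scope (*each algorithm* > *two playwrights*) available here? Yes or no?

Yes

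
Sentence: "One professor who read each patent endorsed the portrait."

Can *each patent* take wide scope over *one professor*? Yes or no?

*each patent* sits inside the relative clause *who read each patent*.
QR out of a relative clause is ruled out by the relative-clause island constraint.
*each patent* > *one professor* would require crossing that boundary, which is illicit.
(Only the surface reading survives: one fixed professor with respect to all the relevant patents.)

No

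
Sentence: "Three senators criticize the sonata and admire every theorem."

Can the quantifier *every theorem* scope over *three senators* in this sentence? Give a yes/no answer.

No

*every theorem* occurs within one conjunct of the coordinate structure (*admire every theorem*).
QR out of a conjunct would have to apply non-ATB, which the CSC forbids.
So the wide-scope reading for *every theorem* is blocked.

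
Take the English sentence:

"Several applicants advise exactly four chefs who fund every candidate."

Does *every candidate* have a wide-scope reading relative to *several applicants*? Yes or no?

*every candidate* sits inside the relative clause *who fund every candidate* modifying *exactly four chefs*.
Quantifiers inside a relative clause are trapped there; the RC boundary blocks QR.
The inverse ordering *every candidate* > *several applicants* is therefore underivable.

No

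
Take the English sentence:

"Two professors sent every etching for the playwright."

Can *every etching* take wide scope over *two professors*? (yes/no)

Yes

*every etching* is the matrix object and *two professors* the matrix subject; the two are clausemates.
Nothing blocks QR of the lower DP to a position above the higher one, so inverse scope is available.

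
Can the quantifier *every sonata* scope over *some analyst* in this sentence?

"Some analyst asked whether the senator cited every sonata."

No

The DP *every sonata* is contained in the embedded question *whether the senator cited every sonata*.
An indirect question is a wh-island; the filled [Spec,CP] blocks QR across the CP edge.
*every sonata* is confined to the island and cannot take scope over *some analyst*.
(Only the surface reading survives: one fixed analyst with respect to all the relevant sonatas.)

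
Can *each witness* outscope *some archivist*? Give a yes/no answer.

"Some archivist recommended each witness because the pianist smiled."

*each witness* is a matrix argument; the adjunct is an island but the target quantifier is outside it.
Clause-internal QR can adjoin the lower DP above the subject, yielding the inverse reading.
So *each witness* > *some archivist* is among the available readings.

Yes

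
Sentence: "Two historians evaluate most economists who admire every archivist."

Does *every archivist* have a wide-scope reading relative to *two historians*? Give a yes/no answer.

No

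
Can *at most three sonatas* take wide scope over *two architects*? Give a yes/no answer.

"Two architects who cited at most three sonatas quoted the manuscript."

No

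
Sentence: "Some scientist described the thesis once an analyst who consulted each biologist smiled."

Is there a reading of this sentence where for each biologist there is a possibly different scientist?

This is the *each biologist* > *some scientist* reading.
Structurally, *each biologist* is inside the relative clause *who consulted each biologist*, which is itself inside the adjunct *once an analyst who consulted each biologist smiled*.
Both the relative clause and the enclosing adjunct are scope islands; QR cannot cross either.
So *each biologist* cannot raise to a position above *some scientist*.

No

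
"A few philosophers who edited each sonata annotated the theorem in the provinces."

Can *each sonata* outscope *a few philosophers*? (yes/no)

The target quantifier *each sonata* is part of the relative clause *who edited each sonata*.
Quantifiers inside a relative clause are trapped there; the RC boundary blocks QR.
*each sonata* > *a few philosophers* would require crossing that boundary, which is illicit.

No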